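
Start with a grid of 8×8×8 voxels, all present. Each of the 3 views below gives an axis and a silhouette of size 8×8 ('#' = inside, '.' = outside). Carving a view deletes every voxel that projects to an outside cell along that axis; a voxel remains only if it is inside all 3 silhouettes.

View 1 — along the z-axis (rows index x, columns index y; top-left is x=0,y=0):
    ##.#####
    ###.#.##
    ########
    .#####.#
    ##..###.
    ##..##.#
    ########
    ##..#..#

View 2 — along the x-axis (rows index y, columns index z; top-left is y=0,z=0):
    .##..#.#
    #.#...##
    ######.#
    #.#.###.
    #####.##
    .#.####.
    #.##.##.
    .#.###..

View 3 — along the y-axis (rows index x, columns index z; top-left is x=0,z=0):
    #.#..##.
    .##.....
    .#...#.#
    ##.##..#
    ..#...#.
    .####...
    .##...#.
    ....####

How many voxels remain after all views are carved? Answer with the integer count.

initial block: 8^3 = 512
carve view 1 (along z, XY-mask fill 49/64): 392 voxels remain
carve view 2 (along x, YZ-mask fill 41/64): 247 voxels remain
carve view 3 (along y, XZ-mask fill 27/64): 109 voxels remain

remaining voxels: 109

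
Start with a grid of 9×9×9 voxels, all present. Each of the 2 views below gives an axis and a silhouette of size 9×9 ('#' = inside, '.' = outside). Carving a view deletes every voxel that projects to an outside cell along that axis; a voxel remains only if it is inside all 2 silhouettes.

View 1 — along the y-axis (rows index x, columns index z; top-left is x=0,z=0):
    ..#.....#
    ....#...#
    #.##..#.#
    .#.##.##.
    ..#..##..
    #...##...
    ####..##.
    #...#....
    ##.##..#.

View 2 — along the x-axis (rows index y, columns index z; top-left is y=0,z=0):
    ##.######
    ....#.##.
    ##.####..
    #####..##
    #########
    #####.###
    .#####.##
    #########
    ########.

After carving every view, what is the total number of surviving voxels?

voxel count = 242

initial block: 9^3 = 729
carve view 1 (along y, XZ-mask fill 33/81): 297 voxels remain
carve view 2 (along x, YZ-mask fill 65/81): 242 voxels remain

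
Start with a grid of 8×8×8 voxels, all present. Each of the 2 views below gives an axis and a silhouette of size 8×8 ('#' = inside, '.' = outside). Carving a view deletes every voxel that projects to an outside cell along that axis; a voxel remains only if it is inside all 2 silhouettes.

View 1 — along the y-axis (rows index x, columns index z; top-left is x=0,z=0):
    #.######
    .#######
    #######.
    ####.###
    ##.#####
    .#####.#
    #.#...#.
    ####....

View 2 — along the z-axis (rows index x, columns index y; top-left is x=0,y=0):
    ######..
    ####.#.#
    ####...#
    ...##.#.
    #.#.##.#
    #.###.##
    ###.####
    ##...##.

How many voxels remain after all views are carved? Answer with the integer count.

remaining voxels: 248

start: 8×8×8 = 512 voxels
V1 y: intersect with XZ mask (48 set) -- 384 left
V2 z: intersect with XY mask (42 set) -- 248 left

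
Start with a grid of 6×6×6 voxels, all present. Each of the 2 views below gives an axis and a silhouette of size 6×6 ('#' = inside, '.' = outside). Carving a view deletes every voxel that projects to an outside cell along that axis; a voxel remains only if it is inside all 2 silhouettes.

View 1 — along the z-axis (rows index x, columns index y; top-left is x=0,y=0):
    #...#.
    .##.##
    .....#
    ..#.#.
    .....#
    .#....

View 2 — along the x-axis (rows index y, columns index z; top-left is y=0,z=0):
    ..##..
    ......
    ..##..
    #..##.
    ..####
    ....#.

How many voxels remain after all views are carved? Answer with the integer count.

|visual hull| = 21

start: 6×6×6 = 216 voxels
after view 1 [z-axis, 11 of 36 cells solid] → remaining = 66
after view 2 [x-axis, 12 of 36 cells solid] → remaining = 21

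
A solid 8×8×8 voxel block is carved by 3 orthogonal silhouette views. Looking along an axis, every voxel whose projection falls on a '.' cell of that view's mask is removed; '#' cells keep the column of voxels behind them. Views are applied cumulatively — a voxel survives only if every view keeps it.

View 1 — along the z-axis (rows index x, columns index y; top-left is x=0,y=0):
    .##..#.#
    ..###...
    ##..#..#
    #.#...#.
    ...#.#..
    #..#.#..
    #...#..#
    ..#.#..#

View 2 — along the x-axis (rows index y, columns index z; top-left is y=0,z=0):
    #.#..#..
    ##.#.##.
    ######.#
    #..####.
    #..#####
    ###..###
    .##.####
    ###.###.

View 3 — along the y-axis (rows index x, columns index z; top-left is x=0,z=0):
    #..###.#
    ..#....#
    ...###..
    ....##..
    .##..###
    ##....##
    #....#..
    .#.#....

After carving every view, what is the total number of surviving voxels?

voxel count = 54

start: 8×8×8 = 512 voxels
after view 1 [z-axis, 25 of 64 cells solid] → remaining = 200
after view 2 [x-axis, 44 of 64 cells solid] → remaining = 137
after view 3 [y-axis, 25 of 64 cells solid] → remaining = 54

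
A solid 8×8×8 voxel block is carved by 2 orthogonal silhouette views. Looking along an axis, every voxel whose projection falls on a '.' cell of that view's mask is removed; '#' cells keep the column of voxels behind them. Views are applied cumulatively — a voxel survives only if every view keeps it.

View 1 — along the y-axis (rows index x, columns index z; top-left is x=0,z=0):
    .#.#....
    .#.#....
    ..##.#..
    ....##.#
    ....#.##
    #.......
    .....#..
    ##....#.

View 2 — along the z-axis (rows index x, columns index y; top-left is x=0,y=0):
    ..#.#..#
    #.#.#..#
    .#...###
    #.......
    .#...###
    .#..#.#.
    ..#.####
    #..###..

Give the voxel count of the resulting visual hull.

initial block: 8^3 = 512
step 1: project along y, AND mask (18/64) → |grid| = 144
step 2: project along z, AND mask (28/64) → |grid| = 61

|visual hull| = 61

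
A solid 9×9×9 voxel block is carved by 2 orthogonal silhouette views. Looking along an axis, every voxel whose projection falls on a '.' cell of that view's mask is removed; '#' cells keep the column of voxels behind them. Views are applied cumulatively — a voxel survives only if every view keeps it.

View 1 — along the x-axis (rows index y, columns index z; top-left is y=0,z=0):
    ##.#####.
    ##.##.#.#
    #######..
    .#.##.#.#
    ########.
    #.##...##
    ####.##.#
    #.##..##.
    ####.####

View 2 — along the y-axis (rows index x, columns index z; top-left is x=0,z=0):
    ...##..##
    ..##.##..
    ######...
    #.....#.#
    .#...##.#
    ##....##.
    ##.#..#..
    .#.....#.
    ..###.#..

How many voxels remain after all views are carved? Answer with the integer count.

voxel count = 238

initial block: 9^3 = 729
step 1: project along x, AND mask (58/81) → |grid| = 522
step 2: project along y, AND mask (35/81) → |grid| = 238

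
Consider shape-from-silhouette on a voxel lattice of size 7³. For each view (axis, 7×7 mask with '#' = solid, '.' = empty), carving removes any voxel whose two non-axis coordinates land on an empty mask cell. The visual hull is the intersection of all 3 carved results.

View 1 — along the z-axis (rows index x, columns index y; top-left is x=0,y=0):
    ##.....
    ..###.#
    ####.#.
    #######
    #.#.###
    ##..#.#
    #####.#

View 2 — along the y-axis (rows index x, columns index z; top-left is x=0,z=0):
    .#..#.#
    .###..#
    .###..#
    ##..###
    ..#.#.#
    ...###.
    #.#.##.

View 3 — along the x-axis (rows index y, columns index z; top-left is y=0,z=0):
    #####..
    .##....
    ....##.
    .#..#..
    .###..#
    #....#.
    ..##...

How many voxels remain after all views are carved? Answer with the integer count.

before carving: 343 voxels (7×7×7)
step 1: project along z, AND mask (33/49) → |grid| = 231
step 2: project along y, AND mask (26/49) → |grid| = 128
step 3: project along x, AND mask (19/49) → |grid| = 47

remaining voxels: 47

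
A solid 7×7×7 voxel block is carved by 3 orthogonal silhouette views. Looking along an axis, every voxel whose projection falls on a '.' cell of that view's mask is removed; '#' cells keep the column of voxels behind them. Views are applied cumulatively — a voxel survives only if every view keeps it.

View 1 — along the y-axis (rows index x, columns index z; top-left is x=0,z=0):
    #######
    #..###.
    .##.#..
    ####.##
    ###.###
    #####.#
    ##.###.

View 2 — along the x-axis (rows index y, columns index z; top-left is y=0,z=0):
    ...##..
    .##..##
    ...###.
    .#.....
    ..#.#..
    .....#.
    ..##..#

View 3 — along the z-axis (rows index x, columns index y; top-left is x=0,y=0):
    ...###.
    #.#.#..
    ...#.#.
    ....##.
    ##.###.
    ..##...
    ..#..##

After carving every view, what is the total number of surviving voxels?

voxel count = 30

full grid |V| = 343
  1. axis=1 (XZ plane), |mask|=37  ⇒  voxels=259
  2. axis=0 (YZ plane), |mask|=16  ⇒  voxels=83
  3. axis=2 (XY plane), |mask|=20  ⇒  voxels=30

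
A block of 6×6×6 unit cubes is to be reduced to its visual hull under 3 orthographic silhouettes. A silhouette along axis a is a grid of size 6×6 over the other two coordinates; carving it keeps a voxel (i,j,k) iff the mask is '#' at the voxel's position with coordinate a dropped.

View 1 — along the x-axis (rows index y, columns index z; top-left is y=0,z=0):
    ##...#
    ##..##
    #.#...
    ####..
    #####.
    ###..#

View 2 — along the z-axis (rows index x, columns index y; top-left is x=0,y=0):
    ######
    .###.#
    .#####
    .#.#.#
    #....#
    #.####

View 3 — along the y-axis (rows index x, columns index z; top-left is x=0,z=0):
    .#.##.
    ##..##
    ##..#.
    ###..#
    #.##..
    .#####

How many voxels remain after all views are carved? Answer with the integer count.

before carving: 216 voxels (6×6×6)
[1] x-view keeps 22 columns → grid now 132
[2] z-view keeps 25 columns → grid now 92
[3] y-view keeps 22 columns → grid now 56

voxel count = 56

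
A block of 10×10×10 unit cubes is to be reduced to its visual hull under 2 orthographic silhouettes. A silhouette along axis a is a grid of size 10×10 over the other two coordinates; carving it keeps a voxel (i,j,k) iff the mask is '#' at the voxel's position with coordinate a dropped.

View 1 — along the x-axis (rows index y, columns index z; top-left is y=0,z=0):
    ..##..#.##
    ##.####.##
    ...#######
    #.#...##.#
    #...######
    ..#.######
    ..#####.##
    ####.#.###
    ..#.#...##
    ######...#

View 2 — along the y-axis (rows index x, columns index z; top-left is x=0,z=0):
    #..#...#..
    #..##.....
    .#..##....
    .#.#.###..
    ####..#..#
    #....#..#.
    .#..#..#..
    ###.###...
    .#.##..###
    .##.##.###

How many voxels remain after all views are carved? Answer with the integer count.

start: 10×10×10 = 1000 voxels
step 1: project along x, AND mask (65/100) → |grid| = 650
step 2: project along y, AND mask (45/100) → |grid| = 274

274 voxels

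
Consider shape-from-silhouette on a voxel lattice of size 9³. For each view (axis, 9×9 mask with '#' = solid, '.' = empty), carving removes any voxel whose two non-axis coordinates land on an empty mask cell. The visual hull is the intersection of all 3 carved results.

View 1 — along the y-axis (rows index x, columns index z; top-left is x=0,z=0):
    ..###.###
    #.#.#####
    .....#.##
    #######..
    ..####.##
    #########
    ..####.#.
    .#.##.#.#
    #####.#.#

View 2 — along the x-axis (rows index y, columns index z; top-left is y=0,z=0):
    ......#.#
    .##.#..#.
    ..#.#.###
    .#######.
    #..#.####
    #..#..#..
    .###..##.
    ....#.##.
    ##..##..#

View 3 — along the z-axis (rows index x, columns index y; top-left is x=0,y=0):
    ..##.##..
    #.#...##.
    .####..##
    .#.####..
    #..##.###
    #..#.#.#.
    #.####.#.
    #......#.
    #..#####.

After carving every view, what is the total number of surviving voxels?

voxel count = 131

full grid |V| = 729
step 1: project along y, AND mask (55/81) → |grid| = 495
step 2: project along x, AND mask (40/81) → |grid| = 248
step 3: project along z, AND mask (43/81) → |grid| = 131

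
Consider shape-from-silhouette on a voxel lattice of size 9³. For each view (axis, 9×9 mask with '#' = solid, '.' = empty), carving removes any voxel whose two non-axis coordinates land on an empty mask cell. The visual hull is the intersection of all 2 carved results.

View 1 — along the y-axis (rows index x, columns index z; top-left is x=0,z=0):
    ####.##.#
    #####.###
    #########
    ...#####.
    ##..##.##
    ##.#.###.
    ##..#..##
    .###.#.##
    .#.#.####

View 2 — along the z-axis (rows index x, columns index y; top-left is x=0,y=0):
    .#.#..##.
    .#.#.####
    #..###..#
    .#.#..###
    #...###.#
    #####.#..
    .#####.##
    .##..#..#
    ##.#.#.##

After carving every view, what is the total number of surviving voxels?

307 voxels

full grid |V| = 729
after view 1 [y-axis, 58 of 81 cells solid] → remaining = 522
after view 2 [z-axis, 48 of 81 cells solid] → remaining = 307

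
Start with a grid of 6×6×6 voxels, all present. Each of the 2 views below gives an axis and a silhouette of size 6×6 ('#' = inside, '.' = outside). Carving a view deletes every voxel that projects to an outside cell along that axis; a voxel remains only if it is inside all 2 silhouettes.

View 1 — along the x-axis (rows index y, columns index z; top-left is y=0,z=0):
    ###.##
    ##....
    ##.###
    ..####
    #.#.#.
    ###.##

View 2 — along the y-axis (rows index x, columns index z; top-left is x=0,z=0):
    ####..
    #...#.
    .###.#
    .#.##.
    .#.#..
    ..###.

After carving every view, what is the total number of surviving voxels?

|visual hull| = 67

initial block: 6^3 = 216
carve view 1 (along x, YZ-mask fill 24/36): 144 voxels remain
carve view 2 (along y, XZ-mask fill 18/36): 67 voxels remain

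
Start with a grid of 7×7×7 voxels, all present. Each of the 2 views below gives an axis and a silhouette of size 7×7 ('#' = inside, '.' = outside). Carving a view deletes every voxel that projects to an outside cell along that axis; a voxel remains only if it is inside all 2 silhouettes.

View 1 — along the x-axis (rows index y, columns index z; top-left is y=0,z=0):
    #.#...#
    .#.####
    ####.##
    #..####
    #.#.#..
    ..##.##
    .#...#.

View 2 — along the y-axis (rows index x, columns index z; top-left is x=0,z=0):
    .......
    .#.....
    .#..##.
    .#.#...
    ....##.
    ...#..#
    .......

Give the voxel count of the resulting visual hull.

initial block: 7^3 = 343
V1 x: intersect with YZ mask (28 set) -- 196 left
V2 y: intersect with XZ mask (10 set) -- 38 left

remaining voxels: 38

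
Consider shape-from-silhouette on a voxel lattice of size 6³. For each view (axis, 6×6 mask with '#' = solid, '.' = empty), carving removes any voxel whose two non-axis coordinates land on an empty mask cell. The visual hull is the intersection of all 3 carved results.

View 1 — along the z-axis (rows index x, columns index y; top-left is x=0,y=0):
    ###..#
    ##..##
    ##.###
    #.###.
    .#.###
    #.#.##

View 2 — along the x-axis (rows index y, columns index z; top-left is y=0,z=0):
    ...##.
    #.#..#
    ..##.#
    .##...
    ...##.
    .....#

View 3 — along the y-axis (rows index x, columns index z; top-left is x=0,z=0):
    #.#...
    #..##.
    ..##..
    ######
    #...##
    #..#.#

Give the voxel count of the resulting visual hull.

start: 6×6×6 = 216 voxels
step 1: project along z, AND mask (25/36) → |grid| = 150
step 2: project along x, AND mask (13/36) → |grid| = 52
step 3: project along y, AND mask (19/36) → |grid| = 30

voxel count = 30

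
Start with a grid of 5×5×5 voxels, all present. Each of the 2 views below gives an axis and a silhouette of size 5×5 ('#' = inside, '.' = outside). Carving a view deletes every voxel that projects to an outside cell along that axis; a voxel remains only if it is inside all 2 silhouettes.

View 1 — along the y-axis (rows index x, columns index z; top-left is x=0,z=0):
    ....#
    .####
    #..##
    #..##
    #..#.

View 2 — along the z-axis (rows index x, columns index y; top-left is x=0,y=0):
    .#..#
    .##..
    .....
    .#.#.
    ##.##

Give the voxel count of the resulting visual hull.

remaining voxels: 24

full grid |V| = 125
step 1: project along y, AND mask (13/25) → |grid| = 65
step 2: project along z, AND mask (10/25) → |grid| = 24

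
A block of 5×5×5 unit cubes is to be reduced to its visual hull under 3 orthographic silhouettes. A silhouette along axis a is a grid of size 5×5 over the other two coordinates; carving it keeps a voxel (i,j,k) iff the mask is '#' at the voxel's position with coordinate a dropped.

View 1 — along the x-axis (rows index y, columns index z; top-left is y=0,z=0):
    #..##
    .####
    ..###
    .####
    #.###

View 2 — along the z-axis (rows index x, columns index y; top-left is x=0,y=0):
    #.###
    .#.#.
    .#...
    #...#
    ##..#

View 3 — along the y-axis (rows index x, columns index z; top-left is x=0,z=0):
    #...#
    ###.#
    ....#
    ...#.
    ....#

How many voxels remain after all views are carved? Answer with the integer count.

remaining voxels: 18

before carving: 125 voxels (5×5×5)
carve view 1 (along x, YZ-mask fill 18/25): 90 voxels remain
carve view 2 (along z, XY-mask fill 12/25): 44 voxels remain
carve view 3 (along y, XZ-mask fill 9/25): 18 voxels remain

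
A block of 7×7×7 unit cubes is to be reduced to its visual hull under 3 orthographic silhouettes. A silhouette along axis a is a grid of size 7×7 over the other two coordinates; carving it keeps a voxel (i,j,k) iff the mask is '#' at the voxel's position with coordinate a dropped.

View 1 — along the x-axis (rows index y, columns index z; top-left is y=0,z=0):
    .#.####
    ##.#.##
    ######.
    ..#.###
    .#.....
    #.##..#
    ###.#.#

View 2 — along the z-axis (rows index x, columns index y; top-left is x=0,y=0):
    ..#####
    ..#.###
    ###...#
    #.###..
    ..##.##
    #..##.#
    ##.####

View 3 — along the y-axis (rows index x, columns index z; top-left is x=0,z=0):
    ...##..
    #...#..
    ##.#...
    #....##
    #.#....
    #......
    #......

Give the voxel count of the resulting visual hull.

|visual hull| = 37

before carving: 343 voxels (7×7×7)
V1 x: intersect with YZ mask (30 set) -- 210 left
V2 z: intersect with XY mask (31 set) -- 131 left
V3 y: intersect with XZ mask (14 set) -- 37 left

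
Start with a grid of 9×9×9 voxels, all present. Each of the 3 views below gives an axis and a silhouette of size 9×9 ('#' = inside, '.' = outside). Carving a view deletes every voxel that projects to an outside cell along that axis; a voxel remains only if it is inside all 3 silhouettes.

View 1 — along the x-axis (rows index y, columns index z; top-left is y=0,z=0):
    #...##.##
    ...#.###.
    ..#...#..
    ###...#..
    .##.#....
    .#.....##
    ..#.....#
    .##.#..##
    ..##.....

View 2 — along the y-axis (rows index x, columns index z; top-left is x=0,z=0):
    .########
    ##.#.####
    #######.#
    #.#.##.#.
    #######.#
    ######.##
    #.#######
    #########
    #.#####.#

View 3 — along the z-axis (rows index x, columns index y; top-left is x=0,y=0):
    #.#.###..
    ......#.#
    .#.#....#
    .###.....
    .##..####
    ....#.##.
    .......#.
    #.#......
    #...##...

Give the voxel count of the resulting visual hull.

before carving: 729 voxels (9×9×9)
step 1: project along x, AND mask (30/81) → |grid| = 270
step 2: project along y, AND mask (68/81) → |grid| = 223
step 3: project along z, AND mask (28/81) → |grid| = 73

voxel count = 73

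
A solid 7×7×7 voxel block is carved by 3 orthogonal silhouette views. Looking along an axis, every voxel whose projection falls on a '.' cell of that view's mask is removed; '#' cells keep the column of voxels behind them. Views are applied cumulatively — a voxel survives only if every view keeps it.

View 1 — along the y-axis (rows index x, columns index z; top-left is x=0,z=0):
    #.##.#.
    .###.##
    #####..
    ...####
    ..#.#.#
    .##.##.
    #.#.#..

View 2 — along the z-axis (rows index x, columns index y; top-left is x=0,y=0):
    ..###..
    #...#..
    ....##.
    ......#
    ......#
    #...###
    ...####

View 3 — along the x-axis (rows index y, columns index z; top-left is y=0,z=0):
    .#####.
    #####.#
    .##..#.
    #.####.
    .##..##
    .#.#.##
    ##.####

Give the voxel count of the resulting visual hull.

start: 7×7×7 = 343 voxels
V1 y: intersect with XZ mask (28 set) -- 196 left
V2 z: intersect with XY mask (17 set) -- 67 left
V3 x: intersect with YZ mask (33 set) -- 44 left

remaining voxels: 44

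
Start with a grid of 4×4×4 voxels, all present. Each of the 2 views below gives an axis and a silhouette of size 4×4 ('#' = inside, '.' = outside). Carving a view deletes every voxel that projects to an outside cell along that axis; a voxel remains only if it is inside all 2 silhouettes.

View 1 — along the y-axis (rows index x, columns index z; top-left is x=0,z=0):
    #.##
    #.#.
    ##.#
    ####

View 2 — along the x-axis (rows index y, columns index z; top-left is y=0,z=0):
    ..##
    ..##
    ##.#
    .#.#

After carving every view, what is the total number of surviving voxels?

|visual hull| = 26

start: 4×4×4 = 64 voxels
after view 1 [y-axis, 12 of 16 cells solid] → remaining = 48
after view 2 [x-axis, 9 of 16 cells solid] → remaining = 26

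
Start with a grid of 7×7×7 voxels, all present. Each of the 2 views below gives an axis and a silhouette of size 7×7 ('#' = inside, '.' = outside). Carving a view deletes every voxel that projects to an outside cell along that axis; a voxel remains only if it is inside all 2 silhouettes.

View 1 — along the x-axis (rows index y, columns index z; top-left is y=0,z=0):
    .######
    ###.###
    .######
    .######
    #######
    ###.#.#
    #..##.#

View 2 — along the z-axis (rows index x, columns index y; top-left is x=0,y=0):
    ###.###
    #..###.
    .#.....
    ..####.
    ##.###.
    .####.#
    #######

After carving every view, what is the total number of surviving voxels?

before carving: 343 voxels (7×7×7)
[1] x-view keeps 40 columns → grid now 280
[2] z-view keeps 32 columns → grid now 187

|visual hull| = 187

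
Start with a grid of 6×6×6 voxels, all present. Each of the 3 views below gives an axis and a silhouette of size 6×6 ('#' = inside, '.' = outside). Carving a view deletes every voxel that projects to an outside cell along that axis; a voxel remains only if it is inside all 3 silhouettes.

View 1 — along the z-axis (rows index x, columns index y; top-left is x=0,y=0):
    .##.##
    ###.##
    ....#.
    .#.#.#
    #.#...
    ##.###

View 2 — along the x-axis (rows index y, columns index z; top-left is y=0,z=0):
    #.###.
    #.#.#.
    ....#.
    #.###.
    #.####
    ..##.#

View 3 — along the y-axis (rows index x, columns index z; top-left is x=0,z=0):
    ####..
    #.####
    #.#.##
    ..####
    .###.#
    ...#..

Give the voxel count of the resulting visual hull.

|visual hull| = 41

before carving: 216 voxels (6×6×6)
  1. axis=2 (XY plane), |mask|=20  ⇒  voxels=120
  2. axis=0 (YZ plane), |mask|=20  ⇒  voxels=67
  3. axis=1 (XZ plane), |mask|=22  ⇒  voxels=41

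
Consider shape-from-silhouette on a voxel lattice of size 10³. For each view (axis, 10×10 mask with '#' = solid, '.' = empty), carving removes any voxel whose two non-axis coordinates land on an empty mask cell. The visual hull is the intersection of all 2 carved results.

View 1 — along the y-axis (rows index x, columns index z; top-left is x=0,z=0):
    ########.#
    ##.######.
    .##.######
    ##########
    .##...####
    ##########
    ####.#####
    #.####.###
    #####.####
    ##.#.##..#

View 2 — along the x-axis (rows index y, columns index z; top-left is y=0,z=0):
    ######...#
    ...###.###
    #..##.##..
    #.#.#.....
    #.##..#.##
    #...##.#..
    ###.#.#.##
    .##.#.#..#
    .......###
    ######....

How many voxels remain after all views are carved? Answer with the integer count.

before carving: 1000 voxels (10×10×10)
  1. axis=1 (XZ plane), |mask|=83  ⇒  voxels=830
  2. axis=0 (YZ plane), |mask|=52  ⇒  voxels=426

426 voxels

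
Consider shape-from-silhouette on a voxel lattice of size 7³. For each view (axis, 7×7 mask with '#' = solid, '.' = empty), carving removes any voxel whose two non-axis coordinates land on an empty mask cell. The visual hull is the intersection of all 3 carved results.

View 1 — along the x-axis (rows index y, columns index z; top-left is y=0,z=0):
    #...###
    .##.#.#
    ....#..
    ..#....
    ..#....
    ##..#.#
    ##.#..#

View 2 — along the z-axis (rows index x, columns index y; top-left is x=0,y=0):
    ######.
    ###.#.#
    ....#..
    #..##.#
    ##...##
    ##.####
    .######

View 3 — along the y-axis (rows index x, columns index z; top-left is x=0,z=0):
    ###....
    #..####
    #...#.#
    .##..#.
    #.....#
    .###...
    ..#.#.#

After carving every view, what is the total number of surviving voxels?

|visual hull| = 44

start: 7×7×7 = 343 voxels
  1. axis=0 (YZ plane), |mask|=19  ⇒  voxels=133
  2. axis=2 (XY plane), |mask|=32  ⇒  voxels=89
  3. axis=1 (XZ plane), |mask|=22  ⇒  voxels=44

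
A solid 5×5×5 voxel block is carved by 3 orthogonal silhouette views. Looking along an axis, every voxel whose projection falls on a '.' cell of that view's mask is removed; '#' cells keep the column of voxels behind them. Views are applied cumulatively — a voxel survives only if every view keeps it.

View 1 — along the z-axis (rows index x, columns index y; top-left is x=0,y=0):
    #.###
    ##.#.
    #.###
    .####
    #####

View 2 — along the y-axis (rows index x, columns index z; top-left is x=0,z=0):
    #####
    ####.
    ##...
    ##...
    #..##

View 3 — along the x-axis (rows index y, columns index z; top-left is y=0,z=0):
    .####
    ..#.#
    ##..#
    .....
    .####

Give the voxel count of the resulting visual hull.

voxel count = 29

start: 5×5×5 = 125 voxels
[1] z-view keeps 20 columns → grid now 100
[2] y-view keeps 16 columns → grid now 63
[3] x-view keeps 13 columns → grid now 29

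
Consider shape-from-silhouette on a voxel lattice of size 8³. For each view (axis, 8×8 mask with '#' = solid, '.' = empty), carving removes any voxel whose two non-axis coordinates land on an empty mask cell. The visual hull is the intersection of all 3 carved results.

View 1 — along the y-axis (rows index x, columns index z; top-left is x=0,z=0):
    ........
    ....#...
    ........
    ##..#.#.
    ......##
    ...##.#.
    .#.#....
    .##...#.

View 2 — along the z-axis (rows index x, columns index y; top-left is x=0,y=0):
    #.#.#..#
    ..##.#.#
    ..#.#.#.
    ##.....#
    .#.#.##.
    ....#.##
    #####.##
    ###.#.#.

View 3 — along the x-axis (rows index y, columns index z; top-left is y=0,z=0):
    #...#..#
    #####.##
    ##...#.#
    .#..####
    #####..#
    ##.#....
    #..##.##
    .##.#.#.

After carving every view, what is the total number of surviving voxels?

remaining voxels: 39

start: 8×8×8 = 512 voxels
[1] y-view keeps 15 columns → grid now 120
[2] z-view keeps 33 columns → grid now 62
[3] x-view keeps 37 columns → grid now 39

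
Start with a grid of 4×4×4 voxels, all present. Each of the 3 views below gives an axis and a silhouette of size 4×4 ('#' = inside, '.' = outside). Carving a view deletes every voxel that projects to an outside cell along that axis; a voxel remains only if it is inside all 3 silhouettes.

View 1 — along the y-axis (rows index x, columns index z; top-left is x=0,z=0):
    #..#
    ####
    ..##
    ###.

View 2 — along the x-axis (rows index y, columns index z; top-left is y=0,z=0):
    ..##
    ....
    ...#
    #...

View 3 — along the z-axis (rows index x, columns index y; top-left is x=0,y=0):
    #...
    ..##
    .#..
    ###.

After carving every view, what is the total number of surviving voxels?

full grid |V| = 64
step 1: project along y, AND mask (11/16) → |grid| = 44
step 2: project along x, AND mask (4/16) → |grid| = 12
step 3: project along z, AND mask (7/16) → |grid| = 4

voxel count = 4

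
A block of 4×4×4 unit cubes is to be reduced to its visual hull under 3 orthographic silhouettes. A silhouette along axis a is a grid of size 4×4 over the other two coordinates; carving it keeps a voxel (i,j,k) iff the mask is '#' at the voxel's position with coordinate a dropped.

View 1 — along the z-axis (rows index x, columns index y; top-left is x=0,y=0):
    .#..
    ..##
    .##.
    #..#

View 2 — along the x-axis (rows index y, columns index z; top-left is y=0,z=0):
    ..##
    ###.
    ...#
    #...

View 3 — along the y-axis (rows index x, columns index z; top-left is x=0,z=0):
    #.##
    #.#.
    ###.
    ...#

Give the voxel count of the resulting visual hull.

before carving: 64 voxels (4×4×4)
  1. axis=2 (XY plane), |mask|=7  ⇒  voxels=28
  2. axis=0 (YZ plane), |mask|=7  ⇒  voxels=12
  3. axis=1 (XZ plane), |mask|=9  ⇒  voxels=7

voxel count = 7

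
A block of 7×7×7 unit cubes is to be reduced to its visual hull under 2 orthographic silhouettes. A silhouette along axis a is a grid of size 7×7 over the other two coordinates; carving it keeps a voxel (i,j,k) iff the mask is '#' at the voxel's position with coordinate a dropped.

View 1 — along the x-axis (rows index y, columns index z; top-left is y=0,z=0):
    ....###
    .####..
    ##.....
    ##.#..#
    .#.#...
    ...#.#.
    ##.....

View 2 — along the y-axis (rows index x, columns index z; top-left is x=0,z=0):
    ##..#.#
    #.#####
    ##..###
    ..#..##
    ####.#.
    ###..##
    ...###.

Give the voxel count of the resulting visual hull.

voxel count = 81

before carving: 343 voxels (7×7×7)
  1. axis=0 (YZ plane), |mask|=19  ⇒  voxels=133
  2. axis=1 (XZ plane), |mask|=31  ⇒  voxels=81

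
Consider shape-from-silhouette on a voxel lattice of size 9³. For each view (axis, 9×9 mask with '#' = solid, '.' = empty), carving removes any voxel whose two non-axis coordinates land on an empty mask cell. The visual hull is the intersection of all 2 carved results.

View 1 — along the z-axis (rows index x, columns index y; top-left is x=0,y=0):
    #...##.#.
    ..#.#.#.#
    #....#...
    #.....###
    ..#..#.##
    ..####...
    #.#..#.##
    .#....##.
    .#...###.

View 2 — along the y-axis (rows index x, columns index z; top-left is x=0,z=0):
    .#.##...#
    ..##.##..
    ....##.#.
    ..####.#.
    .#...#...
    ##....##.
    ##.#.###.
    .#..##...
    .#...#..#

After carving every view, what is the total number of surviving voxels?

133 voxels

full grid |V| = 729
[1] z-view keeps 34 columns → grid now 306
[2] y-view keeps 34 columns → grid now 133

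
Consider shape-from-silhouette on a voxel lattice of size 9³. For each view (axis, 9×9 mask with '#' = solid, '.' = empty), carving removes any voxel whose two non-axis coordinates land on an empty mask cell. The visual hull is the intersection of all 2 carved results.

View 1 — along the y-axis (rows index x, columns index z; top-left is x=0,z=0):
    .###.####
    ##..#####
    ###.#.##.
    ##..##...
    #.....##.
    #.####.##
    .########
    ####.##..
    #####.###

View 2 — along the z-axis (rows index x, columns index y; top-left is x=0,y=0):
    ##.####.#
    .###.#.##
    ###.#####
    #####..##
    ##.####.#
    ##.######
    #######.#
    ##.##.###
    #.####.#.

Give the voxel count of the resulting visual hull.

initial block: 9^3 = 729
carve view 1 (along y, XZ-mask fill 56/81): 504 voxels remain
carve view 2 (along z, XY-mask fill 64/81): 398 voxels remain

voxel count = 398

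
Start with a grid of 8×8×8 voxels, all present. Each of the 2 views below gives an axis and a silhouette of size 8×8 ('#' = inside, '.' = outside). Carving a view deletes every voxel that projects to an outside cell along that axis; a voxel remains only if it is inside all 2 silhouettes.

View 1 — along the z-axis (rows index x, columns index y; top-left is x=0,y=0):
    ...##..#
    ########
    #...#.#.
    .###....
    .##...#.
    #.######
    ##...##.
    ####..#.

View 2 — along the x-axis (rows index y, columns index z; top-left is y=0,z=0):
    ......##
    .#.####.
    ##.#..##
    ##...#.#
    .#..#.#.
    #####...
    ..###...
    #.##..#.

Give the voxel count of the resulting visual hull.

start: 8×8×8 = 512 voxels
V1 z: intersect with XY mask (36 set) -- 288 left
V2 x: intersect with YZ mask (31 set) -- 137 left

voxel count = 137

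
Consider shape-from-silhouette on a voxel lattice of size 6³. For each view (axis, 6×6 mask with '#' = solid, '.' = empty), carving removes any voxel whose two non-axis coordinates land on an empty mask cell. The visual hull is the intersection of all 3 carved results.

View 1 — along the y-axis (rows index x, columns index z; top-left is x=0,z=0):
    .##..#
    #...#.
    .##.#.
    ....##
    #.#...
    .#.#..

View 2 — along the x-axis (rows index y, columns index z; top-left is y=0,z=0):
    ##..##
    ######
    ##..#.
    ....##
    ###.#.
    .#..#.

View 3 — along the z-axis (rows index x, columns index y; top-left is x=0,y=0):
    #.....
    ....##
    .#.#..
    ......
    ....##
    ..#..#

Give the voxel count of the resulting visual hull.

before carving: 216 voxels (6×6×6)
  1. axis=1 (XZ plane), |mask|=14  ⇒  voxels=84
  2. axis=0 (YZ plane), |mask|=21  ⇒  voxels=54
  3. axis=2 (XY plane), |mask|=9  ⇒  voxels=13

voxel count = 13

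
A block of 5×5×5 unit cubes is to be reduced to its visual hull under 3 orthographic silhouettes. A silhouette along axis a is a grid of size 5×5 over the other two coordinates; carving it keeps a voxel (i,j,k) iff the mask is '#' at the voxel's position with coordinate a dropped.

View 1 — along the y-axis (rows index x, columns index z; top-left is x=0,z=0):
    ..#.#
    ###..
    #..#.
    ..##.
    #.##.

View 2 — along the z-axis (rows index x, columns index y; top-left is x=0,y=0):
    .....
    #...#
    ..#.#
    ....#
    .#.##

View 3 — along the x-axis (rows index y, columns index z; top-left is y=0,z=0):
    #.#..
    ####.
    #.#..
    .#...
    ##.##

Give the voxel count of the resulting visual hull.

13 voxels

full grid |V| = 125
V1 y: intersect with XZ mask (12 set) -- 60 left
V2 z: intersect with XY mask (8 set) -- 21 left
V3 x: intersect with YZ mask (13 set) -- 13 left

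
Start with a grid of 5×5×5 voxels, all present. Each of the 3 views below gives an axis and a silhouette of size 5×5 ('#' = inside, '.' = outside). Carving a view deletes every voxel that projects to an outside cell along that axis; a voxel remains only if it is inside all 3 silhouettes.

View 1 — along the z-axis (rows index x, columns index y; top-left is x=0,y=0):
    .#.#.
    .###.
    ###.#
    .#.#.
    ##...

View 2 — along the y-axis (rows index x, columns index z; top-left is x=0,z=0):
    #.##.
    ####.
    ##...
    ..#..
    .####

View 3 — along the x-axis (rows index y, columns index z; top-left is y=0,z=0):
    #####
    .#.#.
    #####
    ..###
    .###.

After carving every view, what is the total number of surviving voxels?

|visual hull| = 24

start: 5×5×5 = 125 voxels
step 1: project along z, AND mask (13/25) → |grid| = 65
step 2: project along y, AND mask (14/25) → |grid| = 36
step 3: project along x, AND mask (18/25) → |grid| = 24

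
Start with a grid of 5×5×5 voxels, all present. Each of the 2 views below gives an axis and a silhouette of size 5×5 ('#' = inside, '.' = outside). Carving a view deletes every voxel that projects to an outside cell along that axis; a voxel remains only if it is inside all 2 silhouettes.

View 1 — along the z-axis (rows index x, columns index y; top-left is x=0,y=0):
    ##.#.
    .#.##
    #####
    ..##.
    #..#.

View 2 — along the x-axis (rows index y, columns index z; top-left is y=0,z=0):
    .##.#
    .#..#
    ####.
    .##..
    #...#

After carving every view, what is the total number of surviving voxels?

full grid |V| = 125
  1. axis=2 (XY plane), |mask|=15  ⇒  voxels=75
  2. axis=0 (YZ plane), |mask|=13  ⇒  voxels=37

remaining voxels: 37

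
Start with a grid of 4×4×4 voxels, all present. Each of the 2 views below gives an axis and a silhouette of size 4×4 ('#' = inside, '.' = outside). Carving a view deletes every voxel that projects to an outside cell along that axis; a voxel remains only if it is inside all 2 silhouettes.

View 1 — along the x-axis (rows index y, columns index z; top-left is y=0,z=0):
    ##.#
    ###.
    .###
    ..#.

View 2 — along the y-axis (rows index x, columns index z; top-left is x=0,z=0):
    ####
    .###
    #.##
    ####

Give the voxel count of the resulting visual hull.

full grid |V| = 64
V1 x: intersect with YZ mask (10 set) -- 40 left
V2 y: intersect with XZ mask (14 set) -- 35 left

35 voxels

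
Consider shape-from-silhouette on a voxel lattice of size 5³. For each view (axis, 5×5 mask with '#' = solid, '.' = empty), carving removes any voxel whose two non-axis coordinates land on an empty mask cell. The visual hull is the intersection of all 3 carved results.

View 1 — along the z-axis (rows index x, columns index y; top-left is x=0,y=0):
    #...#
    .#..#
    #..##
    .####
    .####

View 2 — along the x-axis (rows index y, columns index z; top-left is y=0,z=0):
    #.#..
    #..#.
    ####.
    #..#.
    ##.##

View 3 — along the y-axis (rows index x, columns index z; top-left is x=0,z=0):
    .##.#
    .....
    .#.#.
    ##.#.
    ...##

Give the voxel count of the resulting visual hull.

remaining voxels: 21

initial block: 5^3 = 125
V1 z: intersect with XY mask (15 set) -- 75 left
V2 x: intersect with YZ mask (14 set) -- 44 left
V3 y: intersect with XZ mask (10 set) -- 21 left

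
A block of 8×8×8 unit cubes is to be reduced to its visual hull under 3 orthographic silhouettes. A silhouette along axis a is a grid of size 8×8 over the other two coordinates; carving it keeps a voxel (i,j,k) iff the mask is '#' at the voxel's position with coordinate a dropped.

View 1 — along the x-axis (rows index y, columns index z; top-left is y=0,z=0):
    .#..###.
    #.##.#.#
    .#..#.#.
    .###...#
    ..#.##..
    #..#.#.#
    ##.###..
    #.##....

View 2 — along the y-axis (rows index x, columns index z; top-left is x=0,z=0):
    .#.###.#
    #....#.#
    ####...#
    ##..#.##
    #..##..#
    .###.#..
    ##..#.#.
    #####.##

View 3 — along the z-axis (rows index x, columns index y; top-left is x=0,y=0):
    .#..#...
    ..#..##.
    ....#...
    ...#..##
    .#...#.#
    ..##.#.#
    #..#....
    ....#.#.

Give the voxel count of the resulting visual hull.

voxel count = 43

before carving: 512 voxels (8×8×8)
step 1: project along x, AND mask (31/64) → |grid| = 248
step 2: project along y, AND mask (37/64) → |grid| = 144
step 3: project along z, AND mask (20/64) → |grid| = 43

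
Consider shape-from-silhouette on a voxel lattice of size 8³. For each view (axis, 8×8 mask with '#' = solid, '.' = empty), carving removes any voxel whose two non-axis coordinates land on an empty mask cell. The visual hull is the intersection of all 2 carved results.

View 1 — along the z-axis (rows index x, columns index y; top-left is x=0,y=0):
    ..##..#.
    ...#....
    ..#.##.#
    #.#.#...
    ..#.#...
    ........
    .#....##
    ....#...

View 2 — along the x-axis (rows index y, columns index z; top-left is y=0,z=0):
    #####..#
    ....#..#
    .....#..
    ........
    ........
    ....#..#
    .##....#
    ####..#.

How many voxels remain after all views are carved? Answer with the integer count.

remaining voxels: 30

start: 8×8×8 = 512 voxels
[1] z-view keeps 17 columns → grid now 136
[2] x-view keeps 19 columns → grid now 30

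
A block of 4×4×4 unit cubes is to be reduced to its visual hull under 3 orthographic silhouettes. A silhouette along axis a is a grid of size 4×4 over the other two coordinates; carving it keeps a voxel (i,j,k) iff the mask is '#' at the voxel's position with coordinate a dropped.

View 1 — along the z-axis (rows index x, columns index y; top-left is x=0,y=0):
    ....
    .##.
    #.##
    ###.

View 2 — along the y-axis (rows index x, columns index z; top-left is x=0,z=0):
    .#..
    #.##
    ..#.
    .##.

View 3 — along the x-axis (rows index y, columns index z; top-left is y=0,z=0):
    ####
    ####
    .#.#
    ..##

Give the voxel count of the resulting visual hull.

initial block: 4^3 = 64
[1] z-view keeps 8 columns → grid now 32
[2] y-view keeps 7 columns → grid now 15
[3] x-view keeps 12 columns → grid now 11

voxel count = 11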